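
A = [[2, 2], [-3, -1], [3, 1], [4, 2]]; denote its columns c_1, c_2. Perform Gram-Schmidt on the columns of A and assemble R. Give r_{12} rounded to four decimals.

c_1 = (2, -3, 3, 4); ‖c_1‖ = 6.1644, so q_1 = (0.3244, -0.4867, 0.4867, 0.6489).
r_{12} = q_1·c_2 = 2.9200.

r_{12} = 2.9200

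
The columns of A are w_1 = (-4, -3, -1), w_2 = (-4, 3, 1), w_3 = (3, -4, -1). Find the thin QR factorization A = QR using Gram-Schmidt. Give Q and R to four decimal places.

Q = [[-0.7845, -0.6202, 0.0000], [-0.5883, 0.7442, -0.3162], [-0.1961, 0.2481, 0.9487]], R = [[5.0990, 1.1767, 0.1961], [0.0000, 4.9614, -5.0854], [0.0000, 0.0000, 0.3162]]

e_1 = w_1/‖w_1‖ = (-4, -3, -1)/5.0990 = (-0.7845, -0.5883, -0.1961).
r_{12} = e_1·w_2 = 1.1767.
u_2 = w_2 − 1.1767·e_1 = (-3.0769, 3.6923, 1.2308).
‖u_2‖ = 4.9614, so e_2 = (-0.6202, 0.7442, 0.2481).
r_{13} = e_1·w_3 = 0.1961; r_{23} = e_2·w_3 = -5.0854.
u_3 = w_3 − 0.1961·e_1 + 5.0854·e_2 = (0.0000, -0.1000, 0.3000).
‖u_3‖ = 0.3162, so e_3 = (0.0000, -0.3162, 0.9487).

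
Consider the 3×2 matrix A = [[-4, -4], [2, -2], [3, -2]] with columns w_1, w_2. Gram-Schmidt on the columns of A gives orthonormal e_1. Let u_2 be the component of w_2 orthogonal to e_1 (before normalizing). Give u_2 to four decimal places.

u_2 = (-3.1724, -2.4138, -2.6207)

w_1 = (-4, 2, 3); ‖w_1‖ = 5.3852, so e_1 = (-0.7428, 0.3714, 0.5571).
e_1·w_2 = (-0.7428)·(-4) + 0.3714·(-2) + 0.5571·(-2) = 1.1142.
u_2 = w_2 − 1.1142·e_1 = (-3.1724, -2.4138, -2.6207).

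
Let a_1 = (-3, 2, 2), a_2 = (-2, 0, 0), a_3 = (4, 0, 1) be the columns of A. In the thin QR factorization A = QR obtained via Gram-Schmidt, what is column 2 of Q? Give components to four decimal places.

q_2 = (-0.6860, -0.5145, -0.5145)

a_1 = (-3, 2, 2); ‖a_1‖ = 4.1231, so q_1 = (-0.7276, 0.4851, 0.4851).
q_1·a_2 = (-0.7276)·(-2) + 0.4851·0 + 0.4851·0 = 1.4552.
u_2 = a_2 − 1.4552·q_1 = (-0.9412, -0.7059, -0.7059).
‖u_2‖ = 1.3720, so q_2 = (-0.6860, -0.5145, -0.5145).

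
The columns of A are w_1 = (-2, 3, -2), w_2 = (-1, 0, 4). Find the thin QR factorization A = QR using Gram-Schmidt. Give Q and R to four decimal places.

Q = [[-0.4851, -0.4422], [0.7276, 0.2745], [-0.4851, 0.8539]], R = [[4.1231, -1.4552], [0.0000, 3.8578]]

e_1 = w_1/‖w_1‖ = (-2, 3, -2)/4.1231 = (-0.4851, 0.7276, -0.4851).
r_{12} = e_1·w_2 = -1.4552.
u_2 = w_2 + 1.4552·e_1 = (-1.7059, 1.0588, 3.2941).
‖u_2‖ = 3.8578, so e_2 = (-0.4422, 0.2745, 0.8539).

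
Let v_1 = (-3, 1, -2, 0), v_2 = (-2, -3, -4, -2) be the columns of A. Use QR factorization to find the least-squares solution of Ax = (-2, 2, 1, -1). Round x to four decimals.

v_1 = (-3, 1, -2, 0); ‖v_1‖ = 3.7417, so e_1 = (-0.8018, 0.2673, -0.5345, 0.0000).
e_1·v_2 = (-0.8018)·(-2) + 0.2673·(-3) + (-0.5345)·(-4) + 0.0000·(-2) = 2.9399.
u_2 = v_2 − 2.9399·e_1 = (0.3571, -3.7857, -2.4286, -2.0000).
‖u_2‖ = 4.9353, so e_2 = (0.0724, -0.7671, -0.4921, -0.4052).
Qᵀb = (1.6036, -1.7657).
Back-substitute: x_2 = -1.7657/4.9353 = -0.3578.
x_1 = (1.6036 − 2.9399·(-0.3578))/3.7417 = 0.7097.

x = (0.7097, -0.3578)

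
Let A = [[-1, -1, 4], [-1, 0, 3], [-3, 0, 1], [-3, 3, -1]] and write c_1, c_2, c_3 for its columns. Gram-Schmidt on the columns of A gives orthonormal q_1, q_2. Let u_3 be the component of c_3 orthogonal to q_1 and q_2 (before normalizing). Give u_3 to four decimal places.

u_3 = (1.6324, 2.0735, -1.7794, 0.5441)

c_1 = (-1, -1, -3, -3); ‖c_1‖ = 4.4721, so q_1 = (-0.2236, -0.2236, -0.6708, -0.6708).
q_1·c_2 = (-0.2236)·(-1) + (-0.2236)·0 + (-0.6708)·0 + (-0.6708)·3 = -1.7889.
u_2 = c_2 + 1.7889·q_1 = (-1.4000, -0.4000, -1.2000, 1.8000).
‖u_2‖ = 2.6077, so q_2 = (-0.5369, -0.1534, -0.4602, 0.6903).
q_1·c_3 = (-0.2236)·4 + (-0.2236)·3 + (-0.6708)·1 + (-0.6708)·(-1) = -1.5652; q_2·c_3 = (-0.5369)·4 + (-0.1534)·3 + (-0.4602)·1 + 0.6903·(-1) = -3.7581.
u_3 = c_3 + 1.5652·q_1 + 3.7581·q_2 = (1.6324, 2.0735, -1.7794, 0.5441).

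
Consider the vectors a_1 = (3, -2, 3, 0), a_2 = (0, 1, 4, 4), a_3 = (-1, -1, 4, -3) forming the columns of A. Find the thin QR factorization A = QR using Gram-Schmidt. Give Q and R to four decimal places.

e_1 = a_1/‖a_1‖ = (3, -2, 3, 0)/4.6904 = (0.6396, -0.4264, 0.6396, 0.0000).
r_{12} = e_1·a_2 = 2.1320.
u_2 = a_2 − 2.1320·e_1 = (-1.3636, 1.9091, 2.6364, 4.0000).
‖u_2‖ = 5.3343, so e_2 = (-0.2556, 0.3579, 0.4942, 0.7499).
r_{13} = e_1·a_3 = 2.3452; r_{23} = e_2·a_3 = -0.3749.
u_3 = a_3 − 2.3452·e_1 + 0.3749·e_2 = (-2.5958, 0.1342, 2.6853, -2.7188).
‖u_3‖ = 4.6216, so e_3 = (-0.5617, 0.0290, 0.5810, -0.5883).

Q = [[0.6396, -0.2556, -0.5617], [-0.4264, 0.3579, 0.0290], [0.6396, 0.4942, 0.5810], [0.0000, 0.7499, -0.5883]], R = [[4.6904, 2.1320, 2.3452], [0.0000, 5.3343, -0.3749], [0.0000, 0.0000, 4.6216]]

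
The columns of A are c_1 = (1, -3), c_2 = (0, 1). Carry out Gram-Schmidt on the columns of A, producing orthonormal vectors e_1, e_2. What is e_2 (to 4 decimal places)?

e_2 = (0.9487, 0.3162)

e_1 = c_1/‖c_1‖ = (1, -3)/3.1623 = (0.3162, -0.9487).
r_{12} = e_1·c_2 = -0.9487.
u_2 = c_2 + 0.9487·e_1 = (0.3000, 0.1000).
‖u_2‖ = 0.3162, so e_2 = (0.9487, 0.3162).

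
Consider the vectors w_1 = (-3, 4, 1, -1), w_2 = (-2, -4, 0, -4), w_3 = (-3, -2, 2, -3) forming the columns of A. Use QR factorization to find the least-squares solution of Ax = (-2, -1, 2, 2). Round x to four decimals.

e_1 = w_1/‖w_1‖ = (-3, 4, 1, -1)/5.1962 = (-0.5774, 0.7698, 0.1925, -0.1925).
r_{12} = e_1·w_2 = -1.1547.
u_2 = w_2 + 1.1547·e_1 = (-2.6667, -3.1111, 0.2222, -4.2222).
‖u_2‖ = 5.8878, so e_2 = (-0.4529, -0.5284, 0.0377, -0.7171).
r_{13} = e_1·w_3 = 1.1547; r_{23} = e_2·w_3 = 4.6423.
u_3 = w_3 − 1.1547·e_1 − 4.6423·e_2 = (-0.2308, -0.4359, 1.6026, 0.5513).
‖u_3‖ = 1.7650, so e_3 = (-0.1307, -0.2470, 0.9079, 0.3123).
Qᵀb = (0.3849, 0.0755, 2.9490).
Back-substitute: x_3 = 2.9490/1.7650 = 1.6708.
x_2 = (0.0755 − 4.6423·1.6708)/5.8878 = -1.3045.
x_1 = (0.3849 + 1.1547·(-1.3045) − 1.1547·1.6708)/5.1962 = -0.5871.

x = (-0.5871, -1.3045, 1.6708)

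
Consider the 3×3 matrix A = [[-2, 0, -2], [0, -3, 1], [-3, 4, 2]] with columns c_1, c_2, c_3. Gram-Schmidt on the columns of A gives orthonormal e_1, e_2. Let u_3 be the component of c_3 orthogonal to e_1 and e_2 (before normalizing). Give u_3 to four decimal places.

c_1 = (-2, 0, -3); ‖c_1‖ = 3.6056, so e_1 = (-0.5547, 0.0000, -0.8321).
e_1·c_2 = (-0.5547)·0 + 0.0000·(-3) + (-0.8321)·4 = -3.3282.
u_2 = c_2 + 3.3282·e_1 = (-1.8462, -3.0000, 1.2308).
‖u_2‖ = 3.7314, so e_2 = (-0.4948, -0.8040, 0.3298).
e_1·c_3 = (-0.5547)·(-2) + 0.0000·1 + (-0.8321)·2 = -0.5547; e_2·c_3 = (-0.4948)·(-2) + (-0.8040)·1 + 0.3298·2 = 0.8452.
u_3 = c_3 + 0.5547·e_1 − 0.8452·e_2 = (-1.8895, 1.6796, 1.2597).

u_3 = (-1.8895, 1.6796, 1.2597)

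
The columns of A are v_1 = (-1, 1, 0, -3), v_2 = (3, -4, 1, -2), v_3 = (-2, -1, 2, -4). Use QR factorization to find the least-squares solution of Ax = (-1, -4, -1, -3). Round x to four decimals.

v_1 = (-1, 1, 0, -3); ‖v_1‖ = 3.3166, so e_1 = (-0.3015, 0.3015, 0.0000, -0.9045).
e_1·v_2 = (-0.3015)·3 + 0.3015·(-4) + 0.0000·1 + (-0.9045)·(-2) = -0.3015.
u_2 = v_2 + 0.3015·e_1 = (2.9091, -3.9091, 1.0000, -2.2727).
‖u_2‖ = 5.4689, so e_2 = (0.5319, -0.7148, 0.1829, -0.4156).
e_1·v_3 = (-0.3015)·(-2) + 0.3015·(-1) + 0.0000·2 + (-0.9045)·(-4) = 3.9196; e_2·v_3 = 0.5319·(-2) + (-0.7148)·(-1) + 0.1829·2 + (-0.4156)·(-4) = 1.6789.
u_3 = v_3 − 3.9196·e_1 − 1.6789·e_2 = (-1.7112, -0.9818, 1.6930, 0.2432).
‖u_3‖ = 2.6111, so e_3 = (-0.6554, -0.3760, 0.6484, 0.0931).
Qᵀb = (1.8091, 3.3911, 1.2316).
Back-substitute: x_3 = 1.2316/2.6111 = 0.4717.
x_2 = (3.3911 − 1.6789·0.4717)/5.4689 = 0.4753.
x_1 = (1.8091 + 0.3015·0.4753 − 3.9196·0.4717)/3.3166 = 0.0312.

x = (0.0312, 0.4753, 0.4717)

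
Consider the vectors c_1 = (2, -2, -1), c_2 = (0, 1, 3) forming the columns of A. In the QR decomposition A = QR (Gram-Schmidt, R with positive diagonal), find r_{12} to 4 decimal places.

e_1 = c_1/‖c_1‖ = (2, -2, -1)/3.0000 = (0.6667, -0.6667, -0.3333).
r_{12} = e_1·c_2 = -1.6667.

r_{12} = -1.6667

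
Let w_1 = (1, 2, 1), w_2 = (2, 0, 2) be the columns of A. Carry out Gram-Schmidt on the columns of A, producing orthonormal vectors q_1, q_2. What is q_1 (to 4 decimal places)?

q_1 = w_1/‖w_1‖ = (1, 2, 1)/2.4495 = (0.4082, 0.8165, 0.4082).

q_1 = (0.4082, 0.8165, 0.4082)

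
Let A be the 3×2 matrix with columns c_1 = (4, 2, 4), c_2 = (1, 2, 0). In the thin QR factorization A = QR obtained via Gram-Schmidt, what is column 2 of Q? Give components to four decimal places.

q_1 = c_1/‖c_1‖ = (4, 2, 4)/6.0000 = (0.6667, 0.3333, 0.6667).
r_{12} = q_1·c_2 = 1.3333.
u_2 = c_2 − 1.3333·q_1 = (0.1111, 1.5556, -0.8889).
‖u_2‖ = 1.7951, so q_2 = (0.0619, 0.8666, -0.4952).

q_2 = (0.0619, 0.8666, -0.4952)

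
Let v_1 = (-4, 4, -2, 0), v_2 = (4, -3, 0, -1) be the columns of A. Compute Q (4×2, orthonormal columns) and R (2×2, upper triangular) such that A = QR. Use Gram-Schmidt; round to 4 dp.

v_1 = (-4, 4, -2, 0); ‖v_1‖ = 6.0000, so e_1 = (-0.6667, 0.6667, -0.3333, 0.0000).
e_1·v_2 = (-0.6667)·4 + 0.6667·(-3) + (-0.3333)·0 + 0.0000·(-1) = -4.6667.
u_2 = v_2 + 4.6667·e_1 = (0.8889, 0.1111, -1.5556, -1.0000).
‖u_2‖ = 2.0548, so e_2 = (0.4326, 0.0541, -0.7570, -0.4867).

Q = [[-0.6667, 0.4326], [0.6667, 0.0541], [-0.3333, -0.7570], [0.0000, -0.4867]], R = [[6.0000, -4.6667], [0.0000, 2.0548]]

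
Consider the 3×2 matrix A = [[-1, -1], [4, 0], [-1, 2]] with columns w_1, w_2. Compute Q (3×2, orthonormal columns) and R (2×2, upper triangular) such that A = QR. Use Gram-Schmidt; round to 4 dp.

Q = [[-0.2357, -0.4747], [0.9428, 0.0999], [-0.2357, 0.8745]], R = [[4.2426, -0.2357], [0.0000, 2.2236]]

e_1 = w_1/‖w_1‖ = (-1, 4, -1)/4.2426 = (-0.2357, 0.9428, -0.2357).
r_{12} = e_1·w_2 = -0.2357.
u_2 = w_2 + 0.2357·e_1 = (-1.0556, 0.2222, 1.9444).
‖u_2‖ = 2.2236, so e_2 = (-0.4747, 0.0999, 0.8745).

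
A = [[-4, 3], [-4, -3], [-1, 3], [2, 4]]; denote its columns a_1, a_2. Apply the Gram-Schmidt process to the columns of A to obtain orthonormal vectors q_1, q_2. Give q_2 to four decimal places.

q_2 = (0.5442, -0.3780, 0.4819, 0.5733)

a_1 = (-4, -4, -1, 2); ‖a_1‖ = 6.0828, so q_1 = (-0.6576, -0.6576, -0.1644, 0.3288).
q_1·a_2 = (-0.6576)·3 + (-0.6576)·(-3) + (-0.1644)·3 + 0.3288·4 = 0.8220.
u_2 = a_2 − 0.8220·q_1 = (3.5405, -2.4595, 3.1351, 3.7297).
‖u_2‖ = 6.5057, so q_2 = (0.5442, -0.3780, 0.4819, 0.5733).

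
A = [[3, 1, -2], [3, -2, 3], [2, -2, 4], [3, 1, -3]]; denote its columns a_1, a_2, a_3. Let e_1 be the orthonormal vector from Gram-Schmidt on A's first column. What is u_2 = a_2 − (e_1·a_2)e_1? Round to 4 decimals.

a_1 = (3, 3, 2, 3); ‖a_1‖ = 5.5678, so e_1 = (0.5388, 0.5388, 0.3592, 0.5388).
e_1·a_2 = 0.5388·1 + 0.5388·(-2) + 0.3592·(-2) + 0.5388·1 = -0.7184.
u_2 = a_2 + 0.7184·e_1 = (1.3871, -1.6129, -1.7419, 1.3871).

u_2 = (1.3871, -1.6129, -1.7419, 1.3871)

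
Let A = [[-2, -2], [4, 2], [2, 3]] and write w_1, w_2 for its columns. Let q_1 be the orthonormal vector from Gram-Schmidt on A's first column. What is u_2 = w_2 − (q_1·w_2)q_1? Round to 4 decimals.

q_1 = w_1/‖w_1‖ = (-2, 4, 2)/4.8990 = (-0.4082, 0.8165, 0.4082).
r_{12} = q_1·w_2 = 3.6742.
u_2 = w_2 − 3.6742·q_1 = (-0.5000, -1.0000, 1.5000).

u_2 = (-0.5000, -1.0000, 1.5000)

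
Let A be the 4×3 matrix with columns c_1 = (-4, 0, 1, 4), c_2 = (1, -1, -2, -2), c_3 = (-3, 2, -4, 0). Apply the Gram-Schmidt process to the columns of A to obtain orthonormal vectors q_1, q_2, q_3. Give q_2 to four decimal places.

c_1 = (-4, 0, 1, 4); ‖c_1‖ = 5.7446, so q_1 = (-0.6963, 0.0000, 0.1741, 0.6963).
q_1·c_2 = (-0.6963)·1 + 0.0000·(-1) + 0.1741·(-2) + 0.6963·(-2) = -2.4371.
u_2 = c_2 + 2.4371·q_1 = (-0.6970, -1.0000, -1.5758, -0.3030).
‖u_2‖ = 2.0151, so q_2 = (-0.3459, -0.4963, -0.7820, -0.1504).

q_2 = (-0.3459, -0.4963, -0.7820, -0.1504)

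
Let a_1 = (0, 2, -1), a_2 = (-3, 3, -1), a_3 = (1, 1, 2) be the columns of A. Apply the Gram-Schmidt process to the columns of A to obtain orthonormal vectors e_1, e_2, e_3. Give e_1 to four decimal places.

a_1 = (0, 2, -1); ‖a_1‖ = 2.2361, so e_1 = (0.0000, 0.8944, -0.4472).

e_1 = (0.0000, 0.8944, -0.4472)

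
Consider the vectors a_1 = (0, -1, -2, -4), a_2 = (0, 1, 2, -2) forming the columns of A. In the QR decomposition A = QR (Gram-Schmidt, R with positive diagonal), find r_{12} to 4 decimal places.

r_{12} = 0.6547

a_1 = (0, -1, -2, -4); ‖a_1‖ = 4.5826, so e_1 = (0.0000, -0.2182, -0.4364, -0.8729).
r_{12} = e_1·a_2 = 0.6547.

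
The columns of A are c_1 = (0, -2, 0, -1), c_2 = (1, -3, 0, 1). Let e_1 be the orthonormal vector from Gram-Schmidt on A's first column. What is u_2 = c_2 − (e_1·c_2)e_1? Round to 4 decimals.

u_2 = (1.0000, -1.0000, 0.0000, 2.0000)

c_1 = (0, -2, 0, -1); ‖c_1‖ = 2.2361, so e_1 = (0.0000, -0.8944, 0.0000, -0.4472).
e_1·c_2 = 0.0000·1 + (-0.8944)·(-3) + 0.0000·0 + (-0.4472)·1 = 2.2361.
u_2 = c_2 − 2.2361·e_1 = (1.0000, -1.0000, 0.0000, 2.0000).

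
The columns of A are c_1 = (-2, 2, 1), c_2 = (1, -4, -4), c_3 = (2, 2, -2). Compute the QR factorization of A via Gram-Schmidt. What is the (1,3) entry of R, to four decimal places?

q_1 = c_1/‖c_1‖ = (-2, 2, 1)/3.0000 = (-0.6667, 0.6667, 0.3333).
r_{13} = q_1·c_3 = -0.6667.

r_{13} = -0.6667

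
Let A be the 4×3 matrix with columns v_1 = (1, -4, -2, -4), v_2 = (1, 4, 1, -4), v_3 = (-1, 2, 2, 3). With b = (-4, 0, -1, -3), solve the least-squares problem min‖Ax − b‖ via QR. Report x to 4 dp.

x = (0.7951, 0.2968, 0.7648)

e_1 = v_1/‖v_1‖ = (1, -4, -2, -4)/6.0828 = (0.1644, -0.6576, -0.3288, -0.6576).
r_{12} = e_1·v_2 = -0.1644.
u_2 = v_2 + 0.1644·e_1 = (1.0270, 3.8919, 0.9459, -4.1081).
‖u_2‖ = 5.8286, so e_2 = (0.1762, 0.6677, 0.1623, -0.7048).
r_{13} = e_1·v_3 = -4.1100; r_{23} = e_2·v_3 = -0.6306.
u_3 = v_3 + 4.1100·e_1 + 0.6306·e_2 = (-0.2132, -0.2816, 0.7510, -0.1472).
‖u_3‖ = 0.8429, so e_3 = (-0.2530, -0.3341, 0.8910, -0.1746).
Qᵀb = (1.6440, 1.2473, 0.6447).
Back-substitute: x_3 = 0.6447/0.8429 = 0.7648.
x_2 = (1.2473 + 0.6306·0.7648)/5.8286 = 0.2968.
x_1 = (1.6440 + 0.1644·0.2968 + 4.1100·0.7648)/6.0828 = 0.7951.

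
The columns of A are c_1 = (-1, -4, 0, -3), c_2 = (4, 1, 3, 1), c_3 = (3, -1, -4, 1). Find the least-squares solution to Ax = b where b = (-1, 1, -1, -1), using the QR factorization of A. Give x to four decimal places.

x = (-0.1369, -0.3150, -0.0472)

c_1 = (-1, -4, 0, -3); ‖c_1‖ = 5.0990, so q_1 = (-0.1961, -0.7845, 0.0000, -0.5883).
q_1·c_2 = (-0.1961)·4 + (-0.7845)·1 + 0.0000·3 + (-0.5883)·1 = -2.1573.
u_2 = c_2 + 2.1573·q_1 = (3.5769, -0.6923, 3.0000, -0.2692).
‖u_2‖ = 4.7272, so q_2 = (0.7567, -0.1465, 0.6346, -0.0570).
q_1·c_3 = (-0.1961)·3 + (-0.7845)·(-1) + 0.0000·(-4) + (-0.5883)·1 = -0.3922; q_2·c_3 = 0.7567·3 + (-0.1465)·(-1) + 0.6346·(-4) + (-0.0570)·1 = -0.1790.
u_3 = c_3 + 0.3922·q_1 + 0.1790·q_2 = (3.0585, -1.3339, -3.8864, 0.7590).
‖u_3‖ = 5.1782, so q_3 = (0.5906, -0.2576, -0.7505, 0.1466).
Qᵀb = (0.0000, -1.4808, -0.2443).
Back-substitute: x_3 = -0.2443/5.1782 = -0.0472.
x_2 = (-1.4808 + 0.1790·(-0.0472))/4.7272 = -0.3150.
x_1 = (0.0000 + 2.1573·(-0.3150) + 0.3922·(-0.0472))/5.0990 = -0.1369.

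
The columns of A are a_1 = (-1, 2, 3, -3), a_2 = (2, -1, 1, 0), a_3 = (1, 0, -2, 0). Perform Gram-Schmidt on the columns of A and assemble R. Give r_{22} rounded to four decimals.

a_1 = (-1, 2, 3, -3); ‖a_1‖ = 4.7958, so q_1 = (-0.2085, 0.4170, 0.6255, -0.6255).
q_1·a_2 = (-0.2085)·2 + 0.4170·(-1) + 0.6255·1 + (-0.6255)·0 = -0.2085.
u_2 = a_2 + 0.2085·q_1 = (1.9565, -0.9130, 1.1304, -0.1304).
r_{22} = ‖u_2‖ = 2.4406.

r_{22} = 2.4406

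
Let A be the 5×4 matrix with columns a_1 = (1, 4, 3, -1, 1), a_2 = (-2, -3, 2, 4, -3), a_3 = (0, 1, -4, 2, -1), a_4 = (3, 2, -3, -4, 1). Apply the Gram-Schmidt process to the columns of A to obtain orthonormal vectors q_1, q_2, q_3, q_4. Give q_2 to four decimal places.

q_2 = (-0.2513, -0.1471, 0.6189, 0.5944, -0.4228)

a_1 = (1, 4, 3, -1, 1); ‖a_1‖ = 5.2915, so q_1 = (0.1890, 0.7559, 0.5669, -0.1890, 0.1890).
q_1·a_2 = 0.1890·(-2) + 0.7559·(-3) + 0.5669·2 + (-0.1890)·4 + 0.1890·(-3) = -2.8347.
u_2 = a_2 + 2.8347·q_1 = (-1.4643, -0.8571, 3.6071, 3.4643, -2.4643).
‖u_2‖ = 5.8279, so q_2 = (-0.2513, -0.1471, 0.6189, 0.5944, -0.4228).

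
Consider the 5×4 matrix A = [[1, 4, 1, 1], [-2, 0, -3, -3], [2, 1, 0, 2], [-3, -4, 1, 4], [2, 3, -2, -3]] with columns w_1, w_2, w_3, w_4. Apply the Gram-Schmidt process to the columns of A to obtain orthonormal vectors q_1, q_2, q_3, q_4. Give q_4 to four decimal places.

w_1 = (1, -2, 2, -3, 2); ‖w_1‖ = 4.6904, so q_1 = (0.2132, -0.4264, 0.4264, -0.6396, 0.4264).
q_1·w_2 = 0.2132·4 + (-0.4264)·0 + 0.4264·1 + (-0.6396)·(-4) + 0.4264·3 = 5.1168.
u_2 = w_2 − 5.1168·q_1 = (2.9091, 2.1818, -1.1818, -0.7273, 0.8182).
‖u_2‖ = 3.9772, so q_2 = (0.7314, 0.5486, -0.2971, -0.1829, 0.2057).
q_1·w_3 = 0.2132·1 + (-0.4264)·(-3) + 0.4264·0 + (-0.6396)·1 + 0.4264·(-2) = 0.0000; q_2·w_3 = 0.7314·1 + 0.5486·(-3) + (-0.2971)·0 + (-0.1829)·1 + 0.2057·(-2) = -1.5086.
u_3 = w_3 + 0.0000·q_1 + 1.5086·q_2 = (2.1034, -2.1724, -0.4483, 0.7241, -1.6897).
‖u_3‖ = 3.5671, so q_3 = (0.5897, -0.6090, -0.1257, 0.2030, -0.4737).
q_1·w_4 = 0.2132·1 + (-0.4264)·(-3) + 0.4264·2 + (-0.6396)·4 + 0.4264·(-3) = -1.4924; q_2·w_4 = 0.7314·1 + 0.5486·(-3) + (-0.2971)·2 + (-0.1829)·4 + 0.2057·(-3) = -2.8572; q_3·w_4 = 0.5897·1 + (-0.6090)·(-3) + (-0.1257)·2 + 0.2030·4 + (-0.4737)·(-3) = 4.3984.
u_4 = w_4 + 1.4924·q_1 + 2.8572·q_2 − 4.3984·q_3 = (0.8144, 0.6098, 2.3401, 1.6301, 0.3076).
‖u_4‖ = 3.0435, so q_4 = (0.2676, 0.2003, 0.7689, 0.5356, 0.1011).

q_4 = (0.2676, 0.2003, 0.7689, 0.5356, 0.1011)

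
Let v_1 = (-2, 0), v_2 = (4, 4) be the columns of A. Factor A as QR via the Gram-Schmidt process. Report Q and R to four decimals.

v_1 = (-2, 0); ‖v_1‖ = 2.0000, so q_1 = (-1.0000, 0.0000).
q_1·v_2 = (-1.0000)·4 + 0.0000·4 = -4.0000.
u_2 = v_2 + 4.0000·q_1 = (0.0000, 4.0000).
‖u_2‖ = 4.0000, so q_2 = (0.0000, 1.0000).

Q = [[-1.0000, 0.0000], [0.0000, 1.0000]], R = [[2.0000, -4.0000], [0.0000, 4.0000]]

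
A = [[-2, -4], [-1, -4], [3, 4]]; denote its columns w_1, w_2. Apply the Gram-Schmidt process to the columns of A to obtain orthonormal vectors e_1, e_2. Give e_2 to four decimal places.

e_2 = (-0.2182, -0.8729, -0.4364)

w_1 = (-2, -1, 3); ‖w_1‖ = 3.7417, so e_1 = (-0.5345, -0.2673, 0.8018).
e_1·w_2 = (-0.5345)·(-4) + (-0.2673)·(-4) + 0.8018·4 = 6.4143.
u_2 = w_2 − 6.4143·e_1 = (-0.5714, -2.2857, -1.1429).
‖u_2‖ = 2.6186, so e_2 = (-0.2182, -0.8729, -0.4364).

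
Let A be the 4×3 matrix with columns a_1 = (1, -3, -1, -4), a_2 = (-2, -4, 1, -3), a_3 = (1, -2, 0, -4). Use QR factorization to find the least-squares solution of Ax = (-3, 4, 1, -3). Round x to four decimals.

a_1 = (1, -3, -1, -4); ‖a_1‖ = 5.1962, so q_1 = (0.1925, -0.5774, -0.1925, -0.7698).
q_1·a_2 = 0.1925·(-2) + (-0.5774)·(-4) + (-0.1925)·1 + (-0.7698)·(-3) = 4.0415.
u_2 = a_2 − 4.0415·q_1 = (-2.7778, -1.6667, 1.7778, 0.1111).
‖u_2‖ = 3.6968, so q_2 = (-0.7514, -0.4508, 0.4809, 0.0301).
q_1·a_3 = 0.1925·1 + (-0.5774)·(-2) + (-0.1925)·0 + (-0.7698)·(-4) = 4.4264; q_2·a_3 = (-0.7514)·1 + (-0.4508)·(-2) + 0.4809·0 + 0.0301·(-4) = 0.0301.
u_3 = a_3 − 4.4264·q_1 − 0.0301·q_2 = (0.1707, 0.5691, 0.8374, -0.5935).
‖u_3‖ = 1.1860, so q_3 = (0.1440, 0.4799, 0.7061, -0.5004).
Qᵀb = (-0.7698, 0.8416, 3.6950).
Back-substitute: x_3 = 3.6950/1.1860 = 3.1156.
x_2 = (0.8416 − 0.0301·3.1156)/3.6968 = 0.2023.
x_1 = (-0.7698 − 4.0415·0.2023 − 4.4264·3.1156)/5.1962 = -2.9595.

x = (-2.9595, 0.2023, 3.1156)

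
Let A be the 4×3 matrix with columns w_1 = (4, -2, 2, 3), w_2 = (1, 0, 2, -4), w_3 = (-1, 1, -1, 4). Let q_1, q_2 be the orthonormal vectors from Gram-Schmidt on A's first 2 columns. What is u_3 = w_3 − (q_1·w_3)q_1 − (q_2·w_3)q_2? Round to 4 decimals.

w_1 = (4, -2, 2, 3); ‖w_1‖ = 5.7446, so q_1 = (0.6963, -0.3482, 0.3482, 0.5222).
q_1·w_2 = 0.6963·1 + (-0.3482)·0 + 0.3482·2 + 0.5222·(-4) = -0.6963.
u_2 = w_2 + 0.6963·q_1 = (1.4848, -0.2424, 2.2424, -3.6364).
‖u_2‖ = 4.5294, so q_2 = (0.3278, -0.0535, 0.4951, -0.8028).
q_1·w_3 = 0.6963·(-1) + (-0.3482)·1 + 0.3482·(-1) + 0.5222·4 = 0.6963; q_2·w_3 = 0.3278·(-1) + (-0.0535)·1 + 0.4951·(-1) + (-0.8028)·4 = -4.0878.
u_3 = w_3 − 0.6963·q_1 + 4.0878·q_2 = (-0.1448, 1.0236, 0.7814, 0.3545).

u_3 = (-0.1448, 1.0236, 0.7814, 0.3545)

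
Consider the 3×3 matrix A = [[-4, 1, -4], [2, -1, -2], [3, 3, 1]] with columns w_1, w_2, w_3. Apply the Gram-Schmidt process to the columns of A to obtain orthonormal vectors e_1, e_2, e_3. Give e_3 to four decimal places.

e_3 = (-0.5112, -0.8519, -0.1136)

w_1 = (-4, 2, 3); ‖w_1‖ = 5.3852, so e_1 = (-0.7428, 0.3714, 0.5571).
e_1·w_2 = (-0.7428)·1 + 0.3714·(-1) + 0.5571·3 = 0.5571.
u_2 = w_2 − 0.5571·e_1 = (1.4138, -1.2069, 2.6897).
‖u_2‖ = 3.2695, so e_2 = (0.4324, -0.3691, 0.8226).
e_1·w_3 = (-0.7428)·(-4) + 0.3714·(-2) + 0.5571·1 = 2.7854; e_2·w_3 = 0.4324·(-4) + (-0.3691)·(-2) + 0.8226·1 = -0.1687.
u_3 = w_3 − 2.7854·e_1 + 0.1687·e_2 = (-1.8581, -3.0968, -0.4129).
‖u_3‖ = 3.6350, so e_3 = (-0.5112, -0.8519, -0.1136).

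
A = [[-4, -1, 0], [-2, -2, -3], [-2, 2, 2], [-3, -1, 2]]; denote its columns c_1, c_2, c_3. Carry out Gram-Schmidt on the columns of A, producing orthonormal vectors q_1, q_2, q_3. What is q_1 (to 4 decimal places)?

c_1 = (-4, -2, -2, -3); ‖c_1‖ = 5.7446, so q_1 = (-0.6963, -0.3482, -0.3482, -0.5222).

q_1 = (-0.6963, -0.3482, -0.3482, -0.5222)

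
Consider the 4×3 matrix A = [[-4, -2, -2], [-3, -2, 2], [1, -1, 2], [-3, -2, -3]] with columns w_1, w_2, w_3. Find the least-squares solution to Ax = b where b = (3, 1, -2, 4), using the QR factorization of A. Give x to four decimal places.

q_1 = w_1/‖w_1‖ = (-4, -3, 1, -3)/5.9161 = (-0.6761, -0.5071, 0.1690, -0.5071).
r_{12} = q_1·w_2 = 3.2116.
u_2 = w_2 − 3.2116·q_1 = (0.1714, -0.3714, -1.5429, -0.3714).
‖u_2‖ = 1.6388, so q_2 = (0.1046, -0.2266, -0.9414, -0.2266).
r_{13} = q_1·w_3 = 2.1974; r_{23} = q_2·w_3 = -1.8655.
u_3 = w_3 − 2.1974·q_1 + 1.8655·q_2 = (-0.3191, 2.6915, -0.1277, -2.3085).
‖u_3‖ = 3.5625, so q_3 = (-0.0896, 0.7555, -0.0358, -0.6480).
Qᵀb = (-4.9019, 1.0635, -2.0336).
Back-substitute: x_3 = -2.0336/3.5625 = -0.5708.
x_2 = (1.0635 + 1.8655·(-0.5708))/1.6388 = -0.0008.
x_1 = (-4.9019 − 3.2116·(-0.0008) − 2.1974·(-0.5708))/5.9161 = -0.6161.

x = (-0.6161, -0.0008, -0.5708)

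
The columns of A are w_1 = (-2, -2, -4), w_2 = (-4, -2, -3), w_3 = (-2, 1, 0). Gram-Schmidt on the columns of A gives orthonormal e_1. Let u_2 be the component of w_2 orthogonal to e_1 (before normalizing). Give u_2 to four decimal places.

u_2 = (-2.0000, 0.0000, 1.0000)

e_1 = w_1/‖w_1‖ = (-2, -2, -4)/4.8990 = (-0.4082, -0.4082, -0.8165).
r_{12} = e_1·w_2 = 4.8990.
u_2 = w_2 − 4.8990·e_1 = (-2.0000, 0.0000, 1.0000).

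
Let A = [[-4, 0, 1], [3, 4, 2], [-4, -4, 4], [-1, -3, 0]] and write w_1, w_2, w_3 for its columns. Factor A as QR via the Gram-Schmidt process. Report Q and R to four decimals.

w_1 = (-4, 3, -4, -1); ‖w_1‖ = 6.4807, so q_1 = (-0.6172, 0.4629, -0.6172, -0.1543).
q_1·w_2 = (-0.6172)·0 + 0.4629·4 + (-0.6172)·(-4) + (-0.1543)·(-3) = 4.7834.
u_2 = w_2 − 4.7834·q_1 = (2.9524, 1.7857, -1.0476, -2.2619).
‖u_2‖ = 4.2566, so q_2 = (0.6936, 0.4195, -0.2461, -0.5314).
q_1·w_3 = (-0.6172)·1 + 0.4629·2 + (-0.6172)·4 + (-0.1543)·0 = -2.1602; q_2·w_3 = 0.6936·1 + 0.4195·2 + (-0.2461)·4 + (-0.5314)·0 = 0.5482.
u_3 = w_3 + 2.1602·q_1 − 0.5482·q_2 = (-0.7135, 2.7700, 2.8016, -0.0420).
‖u_3‖ = 4.0041, so q_3 = (-0.1782, 0.6918, 0.6997, -0.0105).

Q = [[-0.6172, 0.6936, -0.1782], [0.4629, 0.4195, 0.6918], [-0.6172, -0.2461, 0.6997], [-0.1543, -0.5314, -0.0105]], R = [[6.4807, 4.7834, -2.1602], [0.0000, 4.2566, 0.5482], [0.0000, 0.0000, 4.0041]]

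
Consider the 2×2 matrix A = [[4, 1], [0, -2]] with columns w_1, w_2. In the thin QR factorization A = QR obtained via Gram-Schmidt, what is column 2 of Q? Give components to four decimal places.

q_1 = w_1/‖w_1‖ = (4, 0)/4.0000 = (1.0000, 0.0000).
r_{12} = q_1·w_2 = 1.0000.
u_2 = w_2 − 1.0000·q_1 = (0.0000, -2.0000).
‖u_2‖ = 2.0000, so q_2 = (0.0000, -1.0000).

q_2 = (0.0000, -1.0000)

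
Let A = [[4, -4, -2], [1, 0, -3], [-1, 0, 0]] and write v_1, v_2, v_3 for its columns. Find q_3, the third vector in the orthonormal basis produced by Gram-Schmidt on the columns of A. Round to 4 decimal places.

q_3 = (0.0000, -0.7071, -0.7071)

v_1 = (4, 1, -1); ‖v_1‖ = 4.2426, so q_1 = (0.9428, 0.2357, -0.2357).
q_1·v_2 = 0.9428·(-4) + 0.2357·0 + (-0.2357)·0 = -3.7712.
u_2 = v_2 + 3.7712·q_1 = (-0.4444, 0.8889, -0.8889).
‖u_2‖ = 1.3333, so q_2 = (-0.3333, 0.6667, -0.6667).
q_1·v_3 = 0.9428·(-2) + 0.2357·(-3) + (-0.2357)·0 = -2.5927; q_2·v_3 = (-0.3333)·(-2) + 0.6667·(-3) + (-0.6667)·0 = -1.3333.
u_3 = v_3 + 2.5927·q_1 + 1.3333·q_2 = (0.0000, -1.5000, -1.5000).
‖u_3‖ = 2.1213, so q_3 = (0.0000, -0.7071, -0.7071).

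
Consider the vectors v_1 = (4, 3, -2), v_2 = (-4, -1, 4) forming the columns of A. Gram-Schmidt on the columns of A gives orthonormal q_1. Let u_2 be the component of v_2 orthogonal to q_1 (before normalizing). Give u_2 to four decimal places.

u_2 = (-0.2759, 1.7931, 2.1379)

v_1 = (4, 3, -2); ‖v_1‖ = 5.3852, so q_1 = (0.7428, 0.5571, -0.3714).
q_1·v_2 = 0.7428·(-4) + 0.5571·(-1) + (-0.3714)·4 = -5.0138.
u_2 = v_2 + 5.0138·q_1 = (-0.2759, 1.7931, 2.1379).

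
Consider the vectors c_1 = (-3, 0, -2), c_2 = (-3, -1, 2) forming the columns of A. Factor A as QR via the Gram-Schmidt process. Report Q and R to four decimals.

Q = [[-0.8321, -0.5312], [0.0000, -0.2878], [-0.5547, 0.7969]], R = [[3.6056, 1.3868], [0.0000, 3.4752]]

e_1 = c_1/‖c_1‖ = (-3, 0, -2)/3.6056 = (-0.8321, 0.0000, -0.5547).
r_{12} = e_1·c_2 = 1.3868.
u_2 = c_2 − 1.3868·e_1 = (-1.8462, -1.0000, 2.7692).
‖u_2‖ = 3.4752, so e_2 = (-0.5312, -0.2878, 0.7969).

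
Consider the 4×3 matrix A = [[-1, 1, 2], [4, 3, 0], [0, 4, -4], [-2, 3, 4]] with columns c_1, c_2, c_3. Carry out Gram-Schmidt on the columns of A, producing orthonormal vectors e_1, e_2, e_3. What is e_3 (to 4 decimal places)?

c_1 = (-1, 4, 0, -2); ‖c_1‖ = 4.5826, so e_1 = (-0.2182, 0.8729, 0.0000, -0.4364).
e_1·c_2 = (-0.2182)·1 + 0.8729·3 + 0.0000·4 + (-0.4364)·3 = 1.0911.
u_2 = c_2 − 1.0911·e_1 = (1.2381, 2.0476, 4.0000, 3.4762).
‖u_2‖ = 5.8146, so e_2 = (0.2129, 0.3522, 0.6879, 0.5978).
e_1·c_3 = (-0.2182)·2 + 0.8729·0 + 0.0000·(-4) + (-0.4364)·4 = -2.1822; e_2·c_3 = 0.2129·2 + 0.3522·0 + 0.6879·(-4) + 0.5978·4 = 0.0655.
u_3 = c_3 + 2.1822·e_1 − 0.0655·e_2 = (1.5099, 1.8817, -4.0451, 3.0085).
‖u_3‖ = 5.5887, so e_3 = (0.2702, 0.3367, -0.7238, 0.5383).

e_3 = (0.2702, 0.3367, -0.7238, 0.5383)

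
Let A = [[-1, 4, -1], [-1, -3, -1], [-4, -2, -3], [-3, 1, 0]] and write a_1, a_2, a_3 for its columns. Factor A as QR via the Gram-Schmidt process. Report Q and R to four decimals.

Q = [[-0.1925, 0.7649, -0.4815], [-0.1925, -0.5259, -0.1065], [-0.7698, -0.2595, -0.4231], [-0.5774, 0.2664, 0.7602]], R = [[5.1962, 0.7698, 2.6943], [0.0000, 5.4229, 0.5396], [0.0000, 0.0000, 1.8573]]

q_1 = a_1/‖a_1‖ = (-1, -1, -4, -3)/5.1962 = (-0.1925, -0.1925, -0.7698, -0.5774).
r_{12} = q_1·a_2 = 0.7698.
u_2 = a_2 − 0.7698·q_1 = (4.1481, -2.8519, -1.4074, 1.4444).
‖u_2‖ = 5.4229, so q_2 = (0.7649, -0.5259, -0.2595, 0.2664).
r_{13} = q_1·a_3 = 2.6943; r_{23} = q_2·a_3 = 0.5396.
u_3 = a_3 − 2.6943·q_1 − 0.5396·q_2 = (-0.8942, -0.1977, -0.7859, 1.4118).
‖u_3‖ = 1.8573, so q_3 = (-0.4815, -0.1065, -0.4231, 0.7602).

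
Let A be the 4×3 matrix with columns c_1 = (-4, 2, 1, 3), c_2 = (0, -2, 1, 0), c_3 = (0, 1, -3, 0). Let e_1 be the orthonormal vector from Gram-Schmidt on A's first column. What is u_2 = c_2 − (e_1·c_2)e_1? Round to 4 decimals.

u_2 = (-0.4000, -1.8000, 1.1000, 0.3000)

e_1 = c_1/‖c_1‖ = (-4, 2, 1, 3)/5.4772 = (-0.7303, 0.3651, 0.1826, 0.5477).
r_{12} = e_1·c_2 = -0.5477.
u_2 = c_2 + 0.5477·e_1 = (-0.4000, -1.8000, 1.1000, 0.3000).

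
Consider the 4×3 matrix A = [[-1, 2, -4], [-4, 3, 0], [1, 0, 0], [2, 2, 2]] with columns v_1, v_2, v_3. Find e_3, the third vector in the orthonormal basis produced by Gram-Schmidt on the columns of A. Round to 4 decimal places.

e_3 = (-0.8690, 0.3603, -0.0848, 0.3285)

e_1 = v_1/‖v_1‖ = (-1, -4, 1, 2)/4.6904 = (-0.2132, -0.8528, 0.2132, 0.4264).
r_{12} = e_1·v_2 = -2.1320.
u_2 = v_2 + 2.1320·e_1 = (1.5455, 1.1818, 0.4545, 2.9091).
‖u_2‖ = 3.5291, so e_2 = (0.4379, 0.3349, 0.1288, 0.8243).
r_{13} = e_1·v_3 = 1.7056; r_{23} = e_2·v_3 = -0.1030.
u_3 = v_3 − 1.7056·e_1 + 0.1030·e_2 = (-3.5912, 1.4891, -0.3504, 1.3577).
‖u_3‖ = 4.1328, so e_3 = (-0.8690, 0.3603, -0.0848, 0.3285).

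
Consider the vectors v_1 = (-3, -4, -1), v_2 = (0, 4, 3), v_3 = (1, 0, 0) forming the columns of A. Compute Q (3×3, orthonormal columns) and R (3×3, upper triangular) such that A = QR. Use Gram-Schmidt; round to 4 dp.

q_1 = v_1/‖v_1‖ = (-3, -4, -1)/5.0990 = (-0.5883, -0.7845, -0.1961).
r_{12} = q_1·v_2 = -3.7262.
u_2 = v_2 + 3.7262·q_1 = (-2.1923, 1.0769, 2.2692).
‖u_2‖ = 3.3340, so q_2 = (-0.6576, 0.3230, 0.6806).
r_{13} = q_1·v_3 = -0.5883; r_{23} = q_2·v_3 = -0.6576.
u_3 = v_3 + 0.5883·q_1 + 0.6576·q_2 = (0.2215, -0.2491, 0.3322).
‖u_3‖ = 0.4706, so q_3 = (0.4706, -0.5294, 0.7059).

Q = [[-0.5883, -0.6576, 0.4706], [-0.7845, 0.3230, -0.5294], [-0.1961, 0.6806, 0.7059]], R = [[5.0990, -3.7262, -0.5883], [0.0000, 3.3340, -0.6576], [0.0000, 0.0000, 0.4706]]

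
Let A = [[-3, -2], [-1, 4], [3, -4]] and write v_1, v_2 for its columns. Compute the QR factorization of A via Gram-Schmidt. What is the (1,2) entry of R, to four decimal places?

r_{12} = -2.2942

v_1 = (-3, -1, 3); ‖v_1‖ = 4.3589, so e_1 = (-0.6882, -0.2294, 0.6882).
r_{12} = e_1·v_2 = -2.2942.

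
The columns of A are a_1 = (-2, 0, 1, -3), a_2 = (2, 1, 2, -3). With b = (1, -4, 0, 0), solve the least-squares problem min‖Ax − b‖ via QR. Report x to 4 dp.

x = (-0.1084, -0.0690)

e_1 = a_1/‖a_1‖ = (-2, 0, 1, -3)/3.7417 = (-0.5345, 0.0000, 0.2673, -0.8018).
r_{12} = e_1·a_2 = 1.8708.
u_2 = a_2 − 1.8708·e_1 = (3.0000, 1.0000, 1.5000, -1.5000).
‖u_2‖ = 3.8079, so e_2 = (0.7878, 0.2626, 0.3939, -0.3939).
Qᵀb = (-0.5345, -0.2626).
Back-substitute: x_2 = -0.2626/3.8079 = -0.0690.
x_1 = (-0.5345 − 1.8708·(-0.0690))/3.7417 = -0.1084.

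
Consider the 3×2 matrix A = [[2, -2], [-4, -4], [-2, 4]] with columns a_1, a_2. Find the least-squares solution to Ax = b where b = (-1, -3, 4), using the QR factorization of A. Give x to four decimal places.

x = (-0.0566, 0.8396)

a_1 = (2, -4, -2); ‖a_1‖ = 4.8990, so q_1 = (0.4082, -0.8165, -0.4082).
q_1·a_2 = 0.4082·(-2) + (-0.8165)·(-4) + (-0.4082)·4 = 0.8165.
u_2 = a_2 − 0.8165·q_1 = (-2.3333, -3.3333, 4.3333).
‖u_2‖ = 5.9442, so q_2 = (-0.3925, -0.5608, 0.7290).
Qᵀb = (0.4082, 4.9909).
Back-substitute: x_2 = 4.9909/5.9442 = 0.8396.
x_1 = (0.4082 − 0.8165·0.8396)/4.8990 = -0.0566.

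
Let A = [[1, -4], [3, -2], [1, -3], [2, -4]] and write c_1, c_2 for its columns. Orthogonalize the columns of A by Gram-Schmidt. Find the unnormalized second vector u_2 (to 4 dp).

c_1 = (1, 3, 1, 2); ‖c_1‖ = 3.8730, so e_1 = (0.2582, 0.7746, 0.2582, 0.5164).
e_1·c_2 = 0.2582·(-4) + 0.7746·(-2) + 0.2582·(-3) + 0.5164·(-4) = -5.4222.
u_2 = c_2 + 5.4222·e_1 = (-2.6000, 2.2000, -1.6000, -1.2000).

u_2 = (-2.6000, 2.2000, -1.6000, -1.2000)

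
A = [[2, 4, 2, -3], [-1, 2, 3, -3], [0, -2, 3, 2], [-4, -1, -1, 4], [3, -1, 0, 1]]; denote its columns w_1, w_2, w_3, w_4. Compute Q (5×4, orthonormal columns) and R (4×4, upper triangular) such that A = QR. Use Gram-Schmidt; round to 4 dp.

Q = [[0.3651, 0.7158, 0.1197, 0.5421], [-0.1826, 0.4524, 0.5524, -0.3734], [0.0000, -0.4052, 0.8218, 0.2213], [-0.7303, -0.0135, -0.0704, 0.6279], [0.5477, -0.3444, 0.0105, 0.3513]], R = [[5.4772, 1.2780, 0.9129, -2.9212], [0.0000, 4.9363, 1.5869, -4.7134], [0.0000, 0.0000, 4.4327, -0.6438], [0.0000, 0.0000, 0.0000, 2.7993]]

e_1 = w_1/‖w_1‖ = (2, -1, 0, -4, 3)/5.4772 = (0.3651, -0.1826, 0.0000, -0.7303, 0.5477).
r_{12} = e_1·w_2 = 1.2780.
u_2 = w_2 − 1.2780·e_1 = (3.5333, 2.2333, -2.0000, -0.0667, -1.7000).
‖u_2‖ = 4.9363, so e_2 = (0.7158, 0.4524, -0.4052, -0.0135, -0.3444).
r_{13} = e_1·w_3 = 0.9129; r_{23} = e_2·w_3 = 1.5869.
u_3 = w_3 − 0.9129·e_1 − 1.5869·e_2 = (0.5308, 2.4487, 3.6430, -0.3119, 0.0465).
‖u_3‖ = 4.4327, so e_3 = (0.1197, 0.5524, 0.8218, -0.0704, 0.0105).
r_{14} = e_1·w_4 = -2.9212; r_{24} = e_2·w_4 = -4.7134; r_{34} = e_3·w_4 = -0.6438.
u_4 = w_4 + 2.9212·e_1 + 4.7134·e_2 + 0.6438·e_3 = (1.5176, -1.0452, 0.6194, 1.7577, 0.9835).
‖u_4‖ = 2.7993, so e_4 = (0.5421, -0.3734, 0.2213, 0.6279, 0.3513).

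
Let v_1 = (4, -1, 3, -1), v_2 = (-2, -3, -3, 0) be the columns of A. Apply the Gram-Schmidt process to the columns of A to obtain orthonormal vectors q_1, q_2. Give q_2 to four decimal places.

q_2 = (0.0193, -0.9164, -0.3762, -0.1351)

v_1 = (4, -1, 3, -1); ‖v_1‖ = 5.1962, so q_1 = (0.7698, -0.1925, 0.5774, -0.1925).
q_1·v_2 = 0.7698·(-2) + (-0.1925)·(-3) + 0.5774·(-3) + (-0.1925)·0 = -2.6943.
u_2 = v_2 + 2.6943·q_1 = (0.0741, -3.5185, -1.4444, -0.5185).
‖u_2‖ = 3.8394, so q_2 = (0.0193, -0.9164, -0.3762, -0.1351).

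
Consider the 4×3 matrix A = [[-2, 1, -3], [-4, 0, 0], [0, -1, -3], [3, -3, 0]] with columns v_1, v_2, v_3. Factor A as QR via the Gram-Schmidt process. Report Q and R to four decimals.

v_1 = (-2, -4, 0, 3); ‖v_1‖ = 5.3852, so e_1 = (-0.3714, -0.7428, 0.0000, 0.5571).
e_1·v_2 = (-0.3714)·1 + (-0.7428)·0 + 0.0000·(-1) + 0.5571·(-3) = -2.0426.
u_2 = v_2 + 2.0426·e_1 = (0.2414, -1.5172, -1.0000, -1.8621).
‖u_2‖ = 2.6130, so e_2 = (0.0924, -0.5807, -0.3827, -0.7126).
e_1·v_3 = (-0.3714)·(-3) + (-0.7428)·0 + 0.0000·(-3) + 0.5571·0 = 1.1142; e_2·v_3 = 0.0924·(-3) + (-0.5807)·0 + (-0.3827)·(-3) + (-0.7126)·0 = 0.8710.
u_3 = v_3 − 1.1142·e_1 − 0.8710·e_2 = (-2.6667, 1.3333, -2.6667, 0.0000).
‖u_3‖ = 4.0000, so e_3 = (-0.6667, 0.3333, -0.6667, 0.0000).

Q = [[-0.3714, 0.0924, -0.6667], [-0.7428, -0.5807, 0.3333], [0.0000, -0.3827, -0.6667], [0.5571, -0.7126, 0.0000]], R = [[5.3852, -2.0426, 1.1142], [0.0000, 2.6130, 0.8710], [0.0000, 0.0000, 4.0000]]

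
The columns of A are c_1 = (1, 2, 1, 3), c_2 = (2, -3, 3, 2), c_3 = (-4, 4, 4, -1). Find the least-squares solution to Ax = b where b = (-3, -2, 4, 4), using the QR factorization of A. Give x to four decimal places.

x = (0.1172, 0.9416, 0.5067)

c_1 = (1, 2, 1, 3); ‖c_1‖ = 3.8730, so e_1 = (0.2582, 0.5164, 0.2582, 0.7746).
e_1·c_2 = 0.2582·2 + 0.5164·(-3) + 0.2582·3 + 0.7746·2 = 1.2910.
u_2 = c_2 − 1.2910·e_1 = (1.6667, -3.6667, 2.6667, 1.0000).
‖u_2‖ = 4.9329, so e_2 = (0.3379, -0.7433, 0.5406, 0.2027).
e_1·c_3 = 0.2582·(-4) + 0.5164·4 + 0.2582·4 + 0.7746·(-1) = 1.2910; e_2·c_3 = 0.3379·(-4) + (-0.7433)·4 + 0.5406·4 + 0.2027·(-1) = -2.3651.
u_3 = c_3 − 1.2910·e_1 + 2.3651·e_2 = (-3.5342, 1.5753, 4.9452, -1.5205).
‖u_3‖ = 6.4606, so e_3 = (-0.5470, 0.2438, 0.7654, -0.2354).
Qᵀb = (2.3238, 3.4463, 3.2738).
Back-substitute: x_3 = 3.2738/6.4606 = 0.5067.
x_2 = (3.4463 + 2.3651·0.5067)/4.9329 = 0.9416.
x_1 = (2.3238 − 1.2910·0.9416 − 1.2910·0.5067)/3.8730 = 0.1172.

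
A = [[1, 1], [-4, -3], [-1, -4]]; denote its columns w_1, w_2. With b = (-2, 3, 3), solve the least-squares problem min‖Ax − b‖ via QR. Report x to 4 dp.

x = (-0.2849, -0.6983)

q_1 = w_1/‖w_1‖ = (1, -4, -1)/4.2426 = (0.2357, -0.9428, -0.2357).
r_{12} = q_1·w_2 = 4.0069.
u_2 = w_2 − 4.0069·q_1 = (0.0556, 0.7778, -3.0556).
‖u_2‖ = 3.1535, so q_2 = (0.0176, 0.2466, -0.9689).
Qᵀb = (-4.0069, -2.2022).
Back-substitute: x_2 = -2.2022/3.1535 = -0.6983.
x_1 = (-4.0069 − 4.0069·(-0.6983))/4.2426 = -0.2849.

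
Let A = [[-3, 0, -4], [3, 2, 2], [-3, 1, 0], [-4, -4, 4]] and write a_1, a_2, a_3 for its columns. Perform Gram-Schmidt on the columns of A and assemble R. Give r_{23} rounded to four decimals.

a_1 = (-3, 3, -3, -4); ‖a_1‖ = 6.5574, so e_1 = (-0.4575, 0.4575, -0.4575, -0.6100).
e_1·a_2 = (-0.4575)·0 + 0.4575·2 + (-0.4575)·1 + (-0.6100)·(-4) = 2.8975.
u_2 = a_2 − 2.8975·e_1 = (1.3256, 0.6744, 2.3256, -2.2326).
‖u_2‖ = 3.5503, so e_2 = (0.3734, 0.1900, 0.6550, -0.6288).
r_{23} = e_2·a_3 = -3.6289.

r_{23} = -3.6289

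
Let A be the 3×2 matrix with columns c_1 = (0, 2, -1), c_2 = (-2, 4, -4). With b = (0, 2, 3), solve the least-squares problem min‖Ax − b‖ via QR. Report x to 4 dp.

e_1 = c_1/‖c_1‖ = (0, 2, -1)/2.2361 = (0.0000, 0.8944, -0.4472).
r_{12} = e_1·c_2 = 5.3666.
u_2 = c_2 − 5.3666·e_1 = (-2.0000, -0.8000, -1.6000).
‖u_2‖ = 2.6833, so e_2 = (-0.7454, -0.2981, -0.5963).
Qᵀb = (0.4472, -2.3851).
Back-substitute: x_2 = -2.3851/2.6833 = -0.8889.
x_1 = (0.4472 − 5.3666·(-0.8889))/2.2361 = 2.3333.

x = (2.3333, -0.8889)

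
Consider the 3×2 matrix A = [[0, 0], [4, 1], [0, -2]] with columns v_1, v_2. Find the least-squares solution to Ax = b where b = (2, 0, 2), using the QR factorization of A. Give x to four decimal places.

v_1 = (0, 4, 0); ‖v_1‖ = 4.0000, so e_1 = (0.0000, 1.0000, 0.0000).
e_1·v_2 = 0.0000·0 + 1.0000·1 + 0.0000·(-2) = 1.0000.
u_2 = v_2 − 1.0000·e_1 = (0.0000, 0.0000, -2.0000).
‖u_2‖ = 2.0000, so e_2 = (0.0000, 0.0000, -1.0000).
Qᵀb = (0.0000, -2.0000).
Back-substitute: x_2 = -2.0000/2.0000 = -1.0000.
x_1 = (0.0000 − 1.0000·(-1.0000))/4.0000 = 0.2500.

x = (0.2500, -1.0000)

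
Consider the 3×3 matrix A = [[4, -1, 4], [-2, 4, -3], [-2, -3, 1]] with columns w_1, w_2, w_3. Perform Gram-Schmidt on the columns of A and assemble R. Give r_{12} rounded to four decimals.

r_{12} = -1.2247

e_1 = w_1/‖w_1‖ = (4, -2, -2)/4.8990 = (0.8165, -0.4082, -0.4082).
r_{12} = e_1·w_2 = -1.2247.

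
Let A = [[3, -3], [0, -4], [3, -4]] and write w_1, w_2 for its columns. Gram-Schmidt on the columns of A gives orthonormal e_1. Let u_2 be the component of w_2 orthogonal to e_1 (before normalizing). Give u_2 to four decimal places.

w_1 = (3, 0, 3); ‖w_1‖ = 4.2426, so e_1 = (0.7071, 0.0000, 0.7071).
e_1·w_2 = 0.7071·(-3) + 0.0000·(-4) + 0.7071·(-4) = -4.9497.
u_2 = w_2 + 4.9497·e_1 = (0.5000, -4.0000, -0.5000).

u_2 = (0.5000, -4.0000, -0.5000)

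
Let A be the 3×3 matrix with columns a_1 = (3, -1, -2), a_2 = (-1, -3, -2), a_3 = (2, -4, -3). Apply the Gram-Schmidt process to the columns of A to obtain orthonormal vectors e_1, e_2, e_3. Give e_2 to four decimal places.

a_1 = (3, -1, -2); ‖a_1‖ = 3.7417, so e_1 = (0.8018, -0.2673, -0.5345).
e_1·a_2 = 0.8018·(-1) + (-0.2673)·(-3) + (-0.5345)·(-2) = 1.0690.
u_2 = a_2 − 1.0690·e_1 = (-1.8571, -2.7143, -1.4286).
‖u_2‖ = 3.5857, so e_2 = (-0.5179, -0.7570, -0.3984).

e_2 = (-0.5179, -0.7570, -0.3984)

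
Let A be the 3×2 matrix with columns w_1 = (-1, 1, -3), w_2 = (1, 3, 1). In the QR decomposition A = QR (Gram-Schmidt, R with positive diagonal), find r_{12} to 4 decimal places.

w_1 = (-1, 1, -3); ‖w_1‖ = 3.3166, so e_1 = (-0.3015, 0.3015, -0.9045).
r_{12} = e_1·w_2 = -0.3015.

r_{12} = -0.3015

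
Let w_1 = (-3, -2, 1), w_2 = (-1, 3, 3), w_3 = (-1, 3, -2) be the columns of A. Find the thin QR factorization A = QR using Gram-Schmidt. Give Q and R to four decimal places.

Q = [[-0.8018, -0.2294, -0.5518], [-0.5345, 0.6882, 0.4905], [0.2673, 0.6882, -0.6745]], R = [[3.7417, 0.0000, -1.3363], [0.0000, 4.3589, 0.9177], [0.0000, 0.0000, 3.3723]]

w_1 = (-3, -2, 1); ‖w_1‖ = 3.7417, so q_1 = (-0.8018, -0.5345, 0.2673).
q_1·w_2 = (-0.8018)·(-1) + (-0.5345)·3 + 0.2673·3 = 0.0000.
u_2 = w_2 + 0.0000·q_1 = (-1.0000, 3.0000, 3.0000).
‖u_2‖ = 4.3589, so q_2 = (-0.2294, 0.6882, 0.6882).
q_1·w_3 = (-0.8018)·(-1) + (-0.5345)·3 + 0.2673·(-2) = -1.3363; q_2·w_3 = (-0.2294)·(-1) + 0.6882·3 + 0.6882·(-2) = 0.9177.
u_3 = w_3 + 1.3363·q_1 − 0.9177·q_2 = (-1.8609, 1.6541, -2.2744).
‖u_3‖ = 3.3723, so q_3 = (-0.5518, 0.4905, -0.6745).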